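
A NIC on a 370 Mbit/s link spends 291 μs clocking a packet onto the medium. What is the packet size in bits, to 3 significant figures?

L = R × t_tx = 370000000 b/s × 0.000291 s = 107670 bits.

108000 bits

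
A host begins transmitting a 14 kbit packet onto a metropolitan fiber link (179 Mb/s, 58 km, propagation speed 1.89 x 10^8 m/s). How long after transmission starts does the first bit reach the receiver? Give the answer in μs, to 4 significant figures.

First bit experiences only propagation delay: d/s = 58000/189000000 = 306.9 μs.

306.9 μs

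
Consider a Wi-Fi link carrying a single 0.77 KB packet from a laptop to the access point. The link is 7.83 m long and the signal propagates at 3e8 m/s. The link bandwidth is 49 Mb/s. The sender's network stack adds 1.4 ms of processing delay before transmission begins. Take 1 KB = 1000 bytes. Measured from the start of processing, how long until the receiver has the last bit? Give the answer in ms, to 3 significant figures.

L = 6160 bits.
Transmission delay = L/R = 6160 / 49000000 = 0.125714 ms.
Propagation delay = d/s = 7.83 m / 300000000 m/s = 2.61e-05 ms.
Plus processing delay 1.4 ms = 1.4 ms.
Total = 1.53 ms.

1.53 ms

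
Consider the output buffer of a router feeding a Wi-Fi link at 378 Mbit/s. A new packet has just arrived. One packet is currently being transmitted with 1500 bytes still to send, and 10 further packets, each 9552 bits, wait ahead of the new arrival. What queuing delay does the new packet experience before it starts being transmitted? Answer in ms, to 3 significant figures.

0.284 ms

Each queued packet: L/R = 9552/378000000 = 0.0252698 ms.
10 queued → 0.252698 ms.
Plus remaining 12000 bits of current packet: 0.031746 ms.
Queuing delay = 0.284 ms.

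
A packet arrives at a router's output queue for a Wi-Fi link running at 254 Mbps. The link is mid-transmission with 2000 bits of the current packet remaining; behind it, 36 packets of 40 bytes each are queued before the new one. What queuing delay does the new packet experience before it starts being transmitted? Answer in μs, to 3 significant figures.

53.2 μs

Each queued packet: L/R = 320/254000000 = 1.25984 μs.
36 queued → 45.3543 μs.
Plus remaining 2000 bits of current packet: 7.87402 μs.
Queuing delay = 53.2 μs.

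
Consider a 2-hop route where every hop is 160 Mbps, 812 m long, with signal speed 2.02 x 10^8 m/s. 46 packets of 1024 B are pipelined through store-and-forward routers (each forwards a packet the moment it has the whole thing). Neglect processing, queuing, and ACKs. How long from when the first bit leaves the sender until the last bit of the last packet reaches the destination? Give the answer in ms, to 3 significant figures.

2.41 ms

Per-hop transmission t_tx = L/R = 8192/160000000 = 0.0512 ms.
Per-hop propagation t_prop = 812/202000000 = 0.0040198 ms.
Pipeline fill: first packet needs 2·t_tx to clear all hops; remaining 45 packets each add one t_tx.
Total = (2+46-1)·t_tx + 2·t_prop = 47·0.0512 + 2·0.0040198 = 2.41 ms.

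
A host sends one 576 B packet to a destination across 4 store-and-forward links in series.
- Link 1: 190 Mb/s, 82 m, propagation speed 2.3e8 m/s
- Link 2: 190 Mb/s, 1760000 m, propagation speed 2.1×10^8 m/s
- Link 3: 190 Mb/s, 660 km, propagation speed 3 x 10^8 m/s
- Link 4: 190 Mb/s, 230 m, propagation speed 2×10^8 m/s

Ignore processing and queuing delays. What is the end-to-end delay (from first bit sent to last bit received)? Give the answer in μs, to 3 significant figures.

L = 576 × 8 = 4608 bits.
Transmission delay per hop = L/R = 4608/190000000 = 24.2526 μs; 4 hops → 97.0105 μs.
Propagation delays (d/s per hop): 0.356522, 8380.95, 2200, 1.15 μs; sum = 10582.5 μs.
End-to-end = 10700 μs.

10700 μs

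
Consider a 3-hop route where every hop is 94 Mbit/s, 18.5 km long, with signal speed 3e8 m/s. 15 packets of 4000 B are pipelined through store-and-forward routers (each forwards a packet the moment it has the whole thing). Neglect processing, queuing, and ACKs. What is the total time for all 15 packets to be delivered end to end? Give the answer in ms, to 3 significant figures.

Per-hop transmission t_tx = L/R = 32000/94000000 = 0.340426 ms.
Per-hop propagation t_prop = 18500/300000000 = 0.0616667 ms.
Pipeline fill: first packet needs 3·t_tx to clear all hops; remaining 14 packets each add one t_tx.
Total = (3+15-1)·t_tx + 3·t_prop = 17·0.340426 + 3·0.0616667 = 5.97 ms.

5.97 ms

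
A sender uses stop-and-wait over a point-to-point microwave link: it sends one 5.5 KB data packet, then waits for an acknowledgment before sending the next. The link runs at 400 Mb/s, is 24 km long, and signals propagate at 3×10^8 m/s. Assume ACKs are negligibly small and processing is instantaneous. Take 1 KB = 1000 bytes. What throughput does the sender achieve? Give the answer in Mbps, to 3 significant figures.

163 Mbps

t_tx = L/R = 44000/400000000 = 0.00011 s.
t_prop = 24000/300000000 = 8e-05 s; RTT = 0.00016 s.
Cycle = t_tx + RTT = 0.00027 s.
Throughput = L / cycle = 44000 / 0.00027 = 163 Mbps.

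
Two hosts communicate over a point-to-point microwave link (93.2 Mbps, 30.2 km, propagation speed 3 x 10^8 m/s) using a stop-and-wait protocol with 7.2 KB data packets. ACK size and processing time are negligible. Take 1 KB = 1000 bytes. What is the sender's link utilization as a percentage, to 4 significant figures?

75.43 %

t_tx = L/R = 57600/93200000 = 0.000618026 s.
t_prop = 30200/300000000 = 0.000100667 s; RTT = 0.000201333 s.
Cycle = t_tx + RTT = 0.000819359 s.
Utilization = t_tx / cycle = 0.000618026/0.000819359 = 75.43 %.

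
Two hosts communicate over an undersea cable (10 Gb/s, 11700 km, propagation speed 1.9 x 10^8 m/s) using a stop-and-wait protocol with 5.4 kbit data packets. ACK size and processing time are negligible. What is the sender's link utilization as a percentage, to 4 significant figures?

0.0004385 %

t_tx = L/R = 5400/10000000000 = 5.4e-07 s.
t_prop = 11700000/190000000 = 0.0615789 s; RTT = 0.123158 s.
Cycle = t_tx + RTT = 0.123158 s.
Utilization = t_tx / cycle = 5.4e-07/0.123158 = 0.0004385 %.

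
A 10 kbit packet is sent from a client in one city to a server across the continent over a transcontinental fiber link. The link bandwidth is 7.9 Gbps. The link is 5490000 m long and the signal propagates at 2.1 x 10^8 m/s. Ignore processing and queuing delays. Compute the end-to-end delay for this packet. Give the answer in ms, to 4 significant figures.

L = 10000 bits.
Transmission delay = L/R = 10000 / 7900000000 = 0.00126582 ms.
Propagation delay = d/s = 5490000 m / 210000000 m/s = 26.1429 ms.
Total = 26.14 ms.

26.14 ms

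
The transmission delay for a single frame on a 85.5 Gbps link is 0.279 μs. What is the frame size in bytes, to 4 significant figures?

2982 bytes

L = R × t_tx = 85500000000 b/s × 2.79e-07 s = 23854.5 bits.
In bytes: 23854.5 / 8 = 2982 bytes.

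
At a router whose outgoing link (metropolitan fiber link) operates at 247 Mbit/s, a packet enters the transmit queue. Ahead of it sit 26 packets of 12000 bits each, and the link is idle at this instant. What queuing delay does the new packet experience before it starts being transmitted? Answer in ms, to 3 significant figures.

Each queued packet: L/R = 12000/247000000 = 0.048583 ms.
26 queued → 1.26316 ms.
Queuing delay = 1.26 ms.

1.26 ms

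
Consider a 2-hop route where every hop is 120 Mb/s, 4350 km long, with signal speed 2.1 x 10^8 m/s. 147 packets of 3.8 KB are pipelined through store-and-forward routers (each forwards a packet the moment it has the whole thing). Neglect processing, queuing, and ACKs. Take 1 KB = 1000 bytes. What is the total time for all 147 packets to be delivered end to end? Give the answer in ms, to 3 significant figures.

78.9 ms

Per-hop transmission t_tx = L/R = 30400/120000000 = 0.253333 ms.
Per-hop propagation t_prop = 4350000/210000000 = 20.7143 ms.
Pipeline fill: first packet needs 2·t_tx to clear all hops; remaining 146 packets each add one t_tx.
Total = (2+147-1)·t_tx + 2·t_prop = 148·0.253333 + 2·20.7143 = 78.9 ms.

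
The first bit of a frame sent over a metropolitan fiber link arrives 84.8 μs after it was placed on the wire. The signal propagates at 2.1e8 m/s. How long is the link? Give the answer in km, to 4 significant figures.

17.81 km

d = s × t_prop = 210000000 × 8.48e-05 = 17.81 km.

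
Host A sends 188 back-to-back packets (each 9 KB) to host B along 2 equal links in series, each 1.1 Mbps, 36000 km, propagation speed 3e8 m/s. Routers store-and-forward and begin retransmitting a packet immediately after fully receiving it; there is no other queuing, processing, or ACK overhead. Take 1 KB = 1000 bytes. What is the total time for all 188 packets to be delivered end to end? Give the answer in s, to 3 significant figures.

12.6 s

Per-hop transmission t_tx = L/R = 72000/1100000 = 0.0654545 s.
Per-hop propagation t_prop = 36000000/300000000 = 0.12 s.
Pipeline fill: first packet needs 2·t_tx to clear all hops; remaining 187 packets each add one t_tx.
Total = (2+188-1)·t_tx + 2·t_prop = 189·0.0654545 + 2·0.12 = 12.6 s.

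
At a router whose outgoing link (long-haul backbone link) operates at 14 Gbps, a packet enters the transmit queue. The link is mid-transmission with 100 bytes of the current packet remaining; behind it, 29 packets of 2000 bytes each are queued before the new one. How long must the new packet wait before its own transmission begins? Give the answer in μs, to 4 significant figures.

Each queued packet: L/R = 16000/14000000000 = 1.14286 μs.
29 queued → 33.1429 μs.
Plus remaining 800 bits of current packet: 0.0571429 μs.
Queuing delay = 33.20 μs.

33.20 μs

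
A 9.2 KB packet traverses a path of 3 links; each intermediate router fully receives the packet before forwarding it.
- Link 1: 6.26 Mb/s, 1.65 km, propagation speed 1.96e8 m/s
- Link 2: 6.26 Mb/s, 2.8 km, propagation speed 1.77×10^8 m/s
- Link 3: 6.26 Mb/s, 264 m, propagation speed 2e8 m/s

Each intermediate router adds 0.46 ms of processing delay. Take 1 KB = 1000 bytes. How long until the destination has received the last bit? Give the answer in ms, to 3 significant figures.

36.2 ms

L = 73600 bits.
Transmission delay per hop = L/R = 73600/6260000 = 11.7572 ms; 3 hops → 35.2716 ms.
Propagation delays (d/s per hop): 0.00841837, 0.0158192, 0.00132 ms; sum = 0.0255576 ms.
Processing at 2 router(s): 2 × 0.46 ms = 0.92 ms.
End-to-end = 36.2 ms.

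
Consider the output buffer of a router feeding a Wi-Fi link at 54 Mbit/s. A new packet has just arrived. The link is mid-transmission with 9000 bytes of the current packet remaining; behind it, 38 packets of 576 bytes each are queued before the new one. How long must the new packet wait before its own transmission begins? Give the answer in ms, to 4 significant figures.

Each queued packet: L/R = 4608/54000000 = 0.0853333 ms.
38 queued → 3.24267 ms.
Plus remaining 72000 bits of current packet: 1.33333 ms.
Queuing delay = 4.576 ms.

4.576 ms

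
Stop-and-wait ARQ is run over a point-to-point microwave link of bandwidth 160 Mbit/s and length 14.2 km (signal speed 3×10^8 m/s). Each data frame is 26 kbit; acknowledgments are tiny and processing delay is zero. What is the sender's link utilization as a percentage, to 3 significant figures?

63.2 %

t_tx = L/R = 26000/160000000 = 0.0001625 s.
t_prop = 14200/300000000 = 4.73333e-05 s; RTT = 9.46667e-05 s.
Cycle = t_tx + RTT = 0.000257167 s.
Utilization = t_tx / cycle = 0.0001625/0.000257167 = 63.2 %.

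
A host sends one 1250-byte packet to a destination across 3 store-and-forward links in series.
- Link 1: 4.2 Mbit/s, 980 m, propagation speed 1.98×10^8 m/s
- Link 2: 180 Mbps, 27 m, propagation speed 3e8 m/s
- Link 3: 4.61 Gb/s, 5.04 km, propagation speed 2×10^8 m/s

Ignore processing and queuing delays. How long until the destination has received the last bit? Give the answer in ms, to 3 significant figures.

2.47 ms

L = 1250 × 8 = 10000 bits.
Transmission delays (L/R per hop): 2.38095, 0.0555556, 0.0021692 ms; sum = 2.43868 ms.
Propagation delays (d/s per hop): 0.00494949, 9e-05, 0.0252 ms; sum = 0.0302395 ms.
End-to-end = 2.47 ms.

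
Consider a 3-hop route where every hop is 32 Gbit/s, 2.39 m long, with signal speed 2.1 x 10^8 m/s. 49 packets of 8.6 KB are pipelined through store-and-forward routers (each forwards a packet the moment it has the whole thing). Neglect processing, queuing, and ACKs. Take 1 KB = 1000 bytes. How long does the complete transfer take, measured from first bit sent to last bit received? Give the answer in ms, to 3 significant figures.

0.110 ms

Per-hop transmission t_tx = L/R = 68800/32000000000 = 0.00215 ms.
Per-hop propagation t_prop = 2.39/210000000 = 1.1381e-05 ms.
Pipeline fill: first packet needs 3·t_tx to clear all hops; remaining 48 packets each add one t_tx.
Total = (3+49-1)·t_tx + 3·t_prop = 51·0.00215 + 3·1.1381e-05 = 0.110 ms.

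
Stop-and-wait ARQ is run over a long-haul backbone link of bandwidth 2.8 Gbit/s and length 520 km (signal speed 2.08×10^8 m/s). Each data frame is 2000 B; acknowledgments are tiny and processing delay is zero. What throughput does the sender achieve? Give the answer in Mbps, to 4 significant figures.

t_tx = L/R = 16000/2800000000 = 5.71429e-06 s.
t_prop = 520000/208000000 = 0.0025 s; RTT = 0.005 s.
Cycle = t_tx + RTT = 0.00500571 s.
Throughput = L / cycle = 16000 / 0.00500571 = 3.196 Mbps.

3.196 Mbps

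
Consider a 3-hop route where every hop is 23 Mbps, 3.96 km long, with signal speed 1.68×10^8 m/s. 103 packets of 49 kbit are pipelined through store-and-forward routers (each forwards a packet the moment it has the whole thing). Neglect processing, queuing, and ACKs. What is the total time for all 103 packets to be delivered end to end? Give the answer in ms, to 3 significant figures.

224 ms

Per-hop transmission t_tx = L/R = 49000/23000000 = 2.13043 ms.
Per-hop propagation t_prop = 3960/168000000 = 0.0235714 ms.
Pipeline fill: first packet needs 3·t_tx to clear all hops; remaining 102 packets each add one t_tx.
Total = (3+103-1)·t_tx + 3·t_prop = 105·2.13043 + 3·0.0235714 = 224 ms.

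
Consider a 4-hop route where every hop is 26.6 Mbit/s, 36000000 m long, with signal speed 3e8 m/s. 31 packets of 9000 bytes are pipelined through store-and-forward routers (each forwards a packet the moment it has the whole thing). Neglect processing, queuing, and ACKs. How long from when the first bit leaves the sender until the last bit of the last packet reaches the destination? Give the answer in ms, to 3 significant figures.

572 ms

Per-hop transmission t_tx = L/R = 72000/26600000 = 2.70677 ms.
Per-hop propagation t_prop = 36000000/300000000 = 120 ms.
Pipeline fill: first packet needs 4·t_tx to clear all hops; remaining 30 packets each add one t_tx.
Total = (4+31-1)·t_tx + 4·t_prop = 34·2.70677 + 4·120 = 572 ms.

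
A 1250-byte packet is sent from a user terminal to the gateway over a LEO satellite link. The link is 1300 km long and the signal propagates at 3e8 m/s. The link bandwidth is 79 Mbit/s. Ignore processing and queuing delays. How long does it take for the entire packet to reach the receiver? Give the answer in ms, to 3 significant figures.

L = 1250 × 8 = 10000 bits.
Transmission delay = L/R = 10000 / 79000000 = 0.126582 ms.
Propagation delay = d/s = 1300000 m / 300000000 m/s = 4.33333 ms.
Total = 4.46 ms.

4.46 ms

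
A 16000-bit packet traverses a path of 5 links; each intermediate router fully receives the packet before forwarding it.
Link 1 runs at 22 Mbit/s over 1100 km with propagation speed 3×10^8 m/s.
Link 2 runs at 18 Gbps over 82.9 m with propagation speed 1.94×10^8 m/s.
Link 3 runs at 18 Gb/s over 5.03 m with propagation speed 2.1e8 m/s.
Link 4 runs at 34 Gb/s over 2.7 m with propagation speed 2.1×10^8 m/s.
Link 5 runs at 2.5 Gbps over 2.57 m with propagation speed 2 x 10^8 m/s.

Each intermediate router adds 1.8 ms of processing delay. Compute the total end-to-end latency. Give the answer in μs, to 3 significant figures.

11600 μs

Transmission delays (L/R per hop): 727.273, 0.888889, 0.888889, 0.470588, 6.4 μs; sum = 735.921 μs.
Propagation delays (d/s per hop): 3666.67, 0.42732, 0.0239524, 0.0128571, 0.01285 μs; sum = 3667.14 μs.
Processing at 4 router(s): 4 × 1.8 ms = 7200 μs.
End-to-end = 11600 μs.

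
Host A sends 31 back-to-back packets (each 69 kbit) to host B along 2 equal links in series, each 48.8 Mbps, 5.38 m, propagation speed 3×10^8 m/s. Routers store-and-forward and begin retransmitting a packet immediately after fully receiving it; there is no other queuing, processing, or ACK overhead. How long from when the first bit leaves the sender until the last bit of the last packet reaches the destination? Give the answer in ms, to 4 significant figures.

Per-hop transmission t_tx = L/R = 69000/48800000 = 1.41393 ms.
Per-hop propagation t_prop = 5.38/300000000 = 1.79333e-05 ms.
Pipeline fill: first packet needs 2·t_tx to clear all hops; remaining 30 packets each add one t_tx.
Total = (2+31-1)·t_tx + 2·t_prop = 32·1.41393 + 2·1.79333e-05 = 45.25 ms.

45.25 ms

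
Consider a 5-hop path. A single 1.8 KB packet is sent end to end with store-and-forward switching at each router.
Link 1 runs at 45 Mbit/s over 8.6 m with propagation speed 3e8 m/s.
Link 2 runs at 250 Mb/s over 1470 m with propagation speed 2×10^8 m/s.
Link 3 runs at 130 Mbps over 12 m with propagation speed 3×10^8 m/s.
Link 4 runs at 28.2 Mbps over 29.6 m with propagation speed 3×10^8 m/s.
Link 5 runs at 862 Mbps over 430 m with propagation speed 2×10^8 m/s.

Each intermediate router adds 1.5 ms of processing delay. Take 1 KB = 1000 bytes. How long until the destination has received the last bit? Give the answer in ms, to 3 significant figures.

7.03 ms

L = 14400 bits.
Transmission delays (L/R per hop): 0.32, 0.0576, 0.110769, 0.510638, 0.0167053 ms; sum = 1.01571 ms.
Propagation delays (d/s per hop): 2.86667e-05, 0.00735, 4e-05, 9.86667e-05, 0.00215 ms; sum = 0.00966733 ms.
Processing at 4 router(s): 4 × 1.5 ms = 6 ms.
End-to-end = 7.03 ms.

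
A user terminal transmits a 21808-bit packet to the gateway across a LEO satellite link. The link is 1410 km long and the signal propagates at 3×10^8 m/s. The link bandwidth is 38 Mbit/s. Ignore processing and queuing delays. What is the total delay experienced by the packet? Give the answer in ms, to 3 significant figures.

Transmission delay = L/R = 21808 / 38000000 = 0.573895 ms.
Propagation delay = d/s = 1410000 m / 300000000 m/s = 4.7 ms.
Total = 5.27 ms.

5.27 ms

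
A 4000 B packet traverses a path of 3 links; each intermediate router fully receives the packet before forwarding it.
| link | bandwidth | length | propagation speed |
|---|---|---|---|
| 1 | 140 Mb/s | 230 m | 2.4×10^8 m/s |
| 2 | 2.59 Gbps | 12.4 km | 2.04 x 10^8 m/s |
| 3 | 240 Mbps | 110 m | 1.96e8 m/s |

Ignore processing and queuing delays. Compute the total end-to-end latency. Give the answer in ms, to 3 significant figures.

L = 4000 × 8 = 32000 bits.
Transmission delays (L/R per hop): 0.228571, 0.0123552, 0.133333 ms; sum = 0.37426 ms.
Propagation delays (d/s per hop): 0.000958333, 0.0607843, 0.000561224 ms; sum = 0.0623039 ms.
End-to-end = 0.437 ms.

0.437 ms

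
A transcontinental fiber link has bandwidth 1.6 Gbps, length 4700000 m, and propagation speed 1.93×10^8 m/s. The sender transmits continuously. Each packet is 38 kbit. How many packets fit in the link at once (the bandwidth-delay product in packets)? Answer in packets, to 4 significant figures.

1025 packets

Propagation delay = 4700000 / 193000000 = 0.0243523 s.
BDP = R × t_prop = 1600000000 × 0.0243523 = 38963700 bits.
In packets of 38000 bits: 1025 packets.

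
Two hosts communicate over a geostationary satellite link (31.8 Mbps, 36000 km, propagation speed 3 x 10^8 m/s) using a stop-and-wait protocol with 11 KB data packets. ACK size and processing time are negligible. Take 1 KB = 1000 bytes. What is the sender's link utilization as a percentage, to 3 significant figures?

1.14 %

t_tx = L/R = 88000/31800000 = 0.0027673 s.
t_prop = 36000000/300000000 = 0.12 s; RTT = 0.24 s.
Cycle = t_tx + RTT = 0.242767 s.
Utilization = t_tx / cycle = 0.0027673/0.242767 = 1.14 %.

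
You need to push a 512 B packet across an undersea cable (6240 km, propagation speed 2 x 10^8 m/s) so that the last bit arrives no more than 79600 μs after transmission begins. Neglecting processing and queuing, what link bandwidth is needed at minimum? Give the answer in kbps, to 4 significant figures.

84.63 kbps

L = 4096 bits.
Propagation delay = 6240000 / 200000000 = 31200 μs.
Transmission budget = 79600 − 31200 = 48400 μs.
R ≥ L / t_tx = 4096 bits / 0.0484 s = 84.63 kbps.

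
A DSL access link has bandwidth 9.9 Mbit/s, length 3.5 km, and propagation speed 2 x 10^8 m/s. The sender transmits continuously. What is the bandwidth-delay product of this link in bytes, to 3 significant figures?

Propagation delay = 3500 / 200000000 = 1.75e-05 s.
BDP = R × t_prop = 9900000 × 1.75e-05 = 173.25 bits.
In bytes: 173.25/8 = 21.7 bytes.

21.7 bytes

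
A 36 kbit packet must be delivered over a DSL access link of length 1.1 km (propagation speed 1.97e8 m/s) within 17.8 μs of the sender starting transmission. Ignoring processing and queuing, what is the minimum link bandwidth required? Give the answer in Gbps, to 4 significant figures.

2.947 Gbps

Propagation delay = 1100 / 197000000 = 5.58376 μs.
Transmission budget = 17.8 − 5.58376 = 12.2162 μs.
R ≥ L / t_tx = 36000 bits / 1.22162e-05 s = 2.947 Gbps.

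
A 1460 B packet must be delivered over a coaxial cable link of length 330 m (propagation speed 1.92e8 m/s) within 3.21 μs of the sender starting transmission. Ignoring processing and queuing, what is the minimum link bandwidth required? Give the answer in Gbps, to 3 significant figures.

L = 11680 bits.
Propagation delay = 330 / 192000000 = 1.71875 μs.
Transmission budget = 3.21 − 1.71875 = 1.49125 μs.
R ≥ L / t_tx = 11680 bits / 1.49125e-06 s = 7.83 Gbps.

7.83 Gbps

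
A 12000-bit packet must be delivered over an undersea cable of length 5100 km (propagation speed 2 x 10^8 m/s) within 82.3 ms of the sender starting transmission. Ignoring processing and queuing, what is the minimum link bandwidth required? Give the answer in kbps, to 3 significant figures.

Propagation delay = 5100000 / 200000000 = 25.5 ms.
Transmission budget = 82.3 − 25.5 = 56.8 ms.
R ≥ L / t_tx = 12000 bits / 0.0568 s = 211 kbps.

211 kbps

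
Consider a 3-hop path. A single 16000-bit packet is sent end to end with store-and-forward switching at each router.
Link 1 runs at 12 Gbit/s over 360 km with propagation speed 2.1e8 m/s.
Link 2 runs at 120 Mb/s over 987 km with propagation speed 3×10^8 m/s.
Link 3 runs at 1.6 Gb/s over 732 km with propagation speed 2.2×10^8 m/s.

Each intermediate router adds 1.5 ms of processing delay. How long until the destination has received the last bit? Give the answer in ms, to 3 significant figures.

Transmission delays (L/R per hop): 0.00133333, 0.133333, 0.01 ms; sum = 0.144667 ms.
Propagation delays (d/s per hop): 1.71429, 3.29, 3.32727 ms; sum = 8.33156 ms.
Processing at 2 router(s): 2 × 1.5 ms = 3 ms.
End-to-end = 11.5 ms.

11.5 ms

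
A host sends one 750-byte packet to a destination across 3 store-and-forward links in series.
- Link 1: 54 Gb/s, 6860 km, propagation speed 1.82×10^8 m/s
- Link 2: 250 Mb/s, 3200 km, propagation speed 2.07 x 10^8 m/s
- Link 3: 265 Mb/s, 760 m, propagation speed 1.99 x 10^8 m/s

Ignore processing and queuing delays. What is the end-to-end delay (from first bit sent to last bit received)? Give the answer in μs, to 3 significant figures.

53200 μs

L = 750 × 8 = 6000 bits.
Transmission delays (L/R per hop): 0.111111, 24, 22.6415 μs; sum = 46.7526 μs.
Propagation delays (d/s per hop): 37692.3, 15458.9, 3.8191 μs; sum = 53155.1 μs.
End-to-end = 53200 μs.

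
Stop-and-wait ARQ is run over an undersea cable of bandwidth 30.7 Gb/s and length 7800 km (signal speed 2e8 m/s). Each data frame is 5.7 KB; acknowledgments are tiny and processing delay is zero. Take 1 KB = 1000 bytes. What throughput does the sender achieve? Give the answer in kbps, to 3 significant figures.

585 kbps

t_tx = L/R = 45600/30700000000 = 1.48534e-06 s.
t_prop = 7800000/200000000 = 0.039 s; RTT = 0.078 s.
Cycle = t_tx + RTT = 0.0780015 s.
Throughput = L / cycle = 45600 / 0.0780015 = 585 kbps.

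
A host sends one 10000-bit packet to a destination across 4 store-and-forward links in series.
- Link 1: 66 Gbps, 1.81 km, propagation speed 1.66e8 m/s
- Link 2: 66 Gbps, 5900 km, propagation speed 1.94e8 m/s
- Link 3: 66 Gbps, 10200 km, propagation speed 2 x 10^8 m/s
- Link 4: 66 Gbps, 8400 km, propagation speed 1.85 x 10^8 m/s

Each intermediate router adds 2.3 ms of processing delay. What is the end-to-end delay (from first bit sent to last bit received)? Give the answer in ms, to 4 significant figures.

133.7 ms

Transmission delay per hop = L/R = 10000/66000000000 = 0.000151515 ms; 4 hops → 0.000606061 ms.
Propagation delays (d/s per hop): 0.0109036, 30.4124, 51, 45.4054 ms; sum = 126.829 ms.
Processing at 3 router(s): 3 × 2.3 ms = 6.9 ms.
End-to-end = 133.7 ms.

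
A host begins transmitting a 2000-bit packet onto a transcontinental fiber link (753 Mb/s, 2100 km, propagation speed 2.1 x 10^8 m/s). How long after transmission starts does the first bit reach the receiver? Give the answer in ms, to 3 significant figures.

First bit experiences only propagation delay: d/s = 2100000/210000000 = 10.0 ms.

10.0 ms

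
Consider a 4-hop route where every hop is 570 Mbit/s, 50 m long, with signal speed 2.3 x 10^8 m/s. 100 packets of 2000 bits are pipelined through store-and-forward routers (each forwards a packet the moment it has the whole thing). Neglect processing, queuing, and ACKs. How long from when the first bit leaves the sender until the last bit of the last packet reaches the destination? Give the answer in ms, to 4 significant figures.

0.3623 ms

Per-hop transmission t_tx = L/R = 2000/570000000 = 0.00350877 ms.
Per-hop propagation t_prop = 50/2.3e+08 = 0.000217391 ms.
Pipeline fill: first packet needs 4·t_tx to clear all hops; remaining 99 packets each add one t_tx.
Total = (4+100-1)·t_tx + 4·t_prop = 103·0.00350877 + 4·0.000217391 = 0.3623 ms.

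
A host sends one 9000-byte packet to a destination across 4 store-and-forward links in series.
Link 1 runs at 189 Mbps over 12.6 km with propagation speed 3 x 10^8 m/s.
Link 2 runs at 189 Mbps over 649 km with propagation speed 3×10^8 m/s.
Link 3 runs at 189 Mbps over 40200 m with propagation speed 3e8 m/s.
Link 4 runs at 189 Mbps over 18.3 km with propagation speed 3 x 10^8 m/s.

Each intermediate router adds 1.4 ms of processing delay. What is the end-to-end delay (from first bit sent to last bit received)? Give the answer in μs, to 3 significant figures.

L = 9000 × 8 = 72000 bits.
Transmission delay per hop = L/R = 72000/189000000 = 380.952 μs; 4 hops → 1523.81 μs.
Propagation delays (d/s per hop): 42, 2163.33, 134, 61 μs; sum = 2400.33 μs.
Processing at 3 router(s): 3 × 1.4 ms = 4200 μs.
End-to-end = 8120 μs.

8120 μs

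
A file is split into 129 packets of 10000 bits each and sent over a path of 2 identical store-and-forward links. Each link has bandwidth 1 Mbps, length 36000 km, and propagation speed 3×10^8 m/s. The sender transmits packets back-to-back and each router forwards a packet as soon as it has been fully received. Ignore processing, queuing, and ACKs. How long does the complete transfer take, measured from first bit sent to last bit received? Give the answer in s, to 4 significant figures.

Per-hop transmission t_tx = L/R = 10000/1000000 = 0.01 s.
Per-hop propagation t_prop = 36000000/300000000 = 0.12 s.
Pipeline fill: first packet needs 2·t_tx to clear all hops; remaining 128 packets each add one t_tx.
Total = (2+129-1)·t_tx + 2·t_prop = 130·0.01 + 2·0.12 = 1.540 s.

1.540 s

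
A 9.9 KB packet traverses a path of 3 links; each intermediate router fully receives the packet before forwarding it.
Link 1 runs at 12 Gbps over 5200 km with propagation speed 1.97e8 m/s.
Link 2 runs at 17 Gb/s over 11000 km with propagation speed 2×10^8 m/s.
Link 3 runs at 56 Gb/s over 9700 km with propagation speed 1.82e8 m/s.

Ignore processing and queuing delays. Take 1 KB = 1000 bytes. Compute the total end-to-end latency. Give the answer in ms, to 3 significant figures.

135 ms

L = 79200 bits.
Transmission delays (L/R per hop): 0.0066, 0.00465882, 0.00141429 ms; sum = 0.0126731 ms.
Propagation delays (d/s per hop): 26.3959, 55, 53.2967 ms; sum = 134.693 ms.
End-to-end = 135 ms.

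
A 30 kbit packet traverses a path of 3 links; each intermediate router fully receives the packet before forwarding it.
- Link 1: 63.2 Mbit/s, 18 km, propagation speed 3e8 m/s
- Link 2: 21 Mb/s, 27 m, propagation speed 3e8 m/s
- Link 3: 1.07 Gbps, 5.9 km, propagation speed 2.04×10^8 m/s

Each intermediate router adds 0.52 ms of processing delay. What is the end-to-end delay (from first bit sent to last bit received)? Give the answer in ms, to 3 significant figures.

3.06 ms

L = 30000 bits.
Transmission delays (L/R per hop): 0.474684, 1.42857, 0.0280374 ms; sum = 1.93129 ms.
Propagation delays (d/s per hop): 0.06, 9e-05, 0.0289216 ms; sum = 0.0890116 ms.
Processing at 2 router(s): 2 × 0.52 ms = 1.04 ms.
End-to-end = 3.06 ms.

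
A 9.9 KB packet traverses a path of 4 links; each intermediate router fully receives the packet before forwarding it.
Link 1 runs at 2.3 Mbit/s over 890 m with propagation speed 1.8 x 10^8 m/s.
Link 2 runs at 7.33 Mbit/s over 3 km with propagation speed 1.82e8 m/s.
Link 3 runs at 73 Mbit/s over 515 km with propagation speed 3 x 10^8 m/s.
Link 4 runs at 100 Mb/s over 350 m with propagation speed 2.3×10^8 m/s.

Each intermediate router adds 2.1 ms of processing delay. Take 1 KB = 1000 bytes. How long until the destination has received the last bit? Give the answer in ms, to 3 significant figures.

L = 79200 bits.
Transmission delays (L/R per hop): 34.4348, 10.8049, 1.08493, 0.792 ms; sum = 47.1166 ms.
Propagation delays (d/s per hop): 0.00494444, 0.0164835, 1.71667, 0.00152174 ms; sum = 1.73962 ms.
Processing at 3 router(s): 3 × 2.1 ms = 6.3 ms.
End-to-end = 55.2 ms.

55.2 ms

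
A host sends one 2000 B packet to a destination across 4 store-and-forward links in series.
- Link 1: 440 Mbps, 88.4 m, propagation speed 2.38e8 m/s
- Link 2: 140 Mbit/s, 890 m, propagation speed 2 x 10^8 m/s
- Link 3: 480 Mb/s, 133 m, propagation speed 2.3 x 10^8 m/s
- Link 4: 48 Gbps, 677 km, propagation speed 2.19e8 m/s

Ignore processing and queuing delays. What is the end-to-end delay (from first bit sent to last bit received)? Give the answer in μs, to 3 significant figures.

L = 2000 × 8 = 16000 bits.
Transmission delays (L/R per hop): 36.3636, 114.286, 33.3333, 0.333333 μs; sum = 184.316 μs.
Propagation delays (d/s per hop): 0.371429, 4.45, 0.578261, 3091.32 μs; sum = 3096.72 μs.
End-to-end = 3280 μs.

3280 μs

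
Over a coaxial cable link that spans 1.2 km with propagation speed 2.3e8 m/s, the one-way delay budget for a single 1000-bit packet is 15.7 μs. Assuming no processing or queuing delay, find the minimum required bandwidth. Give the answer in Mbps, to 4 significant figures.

95.40 Mbps

Propagation delay = 1200 / 2.3e+08 = 5.21739 μs.
Transmission budget = 15.7 − 5.21739 = 10.4826 μs.
R ≥ L / t_tx = 1000 bits / 1.04826e-05 s = 95.40 Mbps.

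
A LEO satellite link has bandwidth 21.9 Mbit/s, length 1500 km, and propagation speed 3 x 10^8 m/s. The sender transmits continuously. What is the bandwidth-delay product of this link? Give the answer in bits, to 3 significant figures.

Propagation delay = 1500000 / 300000000 = 0.005 s.
BDP = R × t_prop = 21900000 × 0.005 = 109500 bits.

110000 bits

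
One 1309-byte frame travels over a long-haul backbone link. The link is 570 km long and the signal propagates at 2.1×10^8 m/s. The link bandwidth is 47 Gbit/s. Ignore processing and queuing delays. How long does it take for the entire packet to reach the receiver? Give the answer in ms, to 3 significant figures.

2.71 ms

L = 1309 × 8 = 10472 bits.
Transmission delay = L/R = 10472 / 47000000000 = 0.000222809 ms.
Propagation delay = d/s = 570000 m / 210000000 m/s = 2.71429 ms.
Total = 2.71 ms.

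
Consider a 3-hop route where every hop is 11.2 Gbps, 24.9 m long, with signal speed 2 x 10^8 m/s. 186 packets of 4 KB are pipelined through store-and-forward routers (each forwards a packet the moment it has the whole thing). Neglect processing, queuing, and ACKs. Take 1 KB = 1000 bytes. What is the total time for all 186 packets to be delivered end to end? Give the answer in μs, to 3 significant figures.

Per-hop transmission t_tx = L/R = 32000/11200000000 = 2.85714 μs.
Per-hop propagation t_prop = 24.9/200000000 = 0.1245 μs.
Pipeline fill: first packet needs 3·t_tx to clear all hops; remaining 185 packets each add one t_tx.
Total = (3+186-1)·t_tx + 3·t_prop = 188·2.85714 + 3·0.1245 = 538 μs.

538 μs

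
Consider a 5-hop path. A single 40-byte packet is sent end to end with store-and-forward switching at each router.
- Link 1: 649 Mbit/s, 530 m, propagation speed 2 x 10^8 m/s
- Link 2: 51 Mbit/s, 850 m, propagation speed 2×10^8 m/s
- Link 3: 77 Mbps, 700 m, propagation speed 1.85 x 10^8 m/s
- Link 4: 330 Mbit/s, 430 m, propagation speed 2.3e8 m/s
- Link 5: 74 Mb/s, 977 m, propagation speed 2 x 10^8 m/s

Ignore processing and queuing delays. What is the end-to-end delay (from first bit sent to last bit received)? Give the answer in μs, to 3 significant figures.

33.7 μs

L = 40 × 8 = 320 bits.
Transmission delays (L/R per hop): 0.493066, 6.27451, 4.15584, 0.969697, 4.32432 μs; sum = 16.2174 μs.
Propagation delays (d/s per hop): 2.65, 4.25, 3.78378, 1.86957, 4.885 μs; sum = 17.4383 μs.
End-to-end = 33.7 μs.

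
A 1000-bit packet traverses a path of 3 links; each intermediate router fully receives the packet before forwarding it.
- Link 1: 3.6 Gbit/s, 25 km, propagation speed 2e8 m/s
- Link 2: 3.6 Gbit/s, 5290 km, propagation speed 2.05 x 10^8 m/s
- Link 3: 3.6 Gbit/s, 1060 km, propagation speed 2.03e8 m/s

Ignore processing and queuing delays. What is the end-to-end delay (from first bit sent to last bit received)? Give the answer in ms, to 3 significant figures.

31.2 ms

Transmission delay per hop = L/R = 1000/3600000000 = 0.000277778 ms; 3 hops → 0.000833333 ms.
Propagation delays (d/s per hop): 0.125, 25.8049, 5.22167 ms; sum = 31.1516 ms.
End-to-end = 31.2 ms.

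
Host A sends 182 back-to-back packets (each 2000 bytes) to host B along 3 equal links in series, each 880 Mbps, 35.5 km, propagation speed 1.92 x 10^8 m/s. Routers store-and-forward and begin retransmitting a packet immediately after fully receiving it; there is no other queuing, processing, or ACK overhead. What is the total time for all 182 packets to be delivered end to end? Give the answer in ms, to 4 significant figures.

Per-hop transmission t_tx = L/R = 16000/880000000 = 0.0181818 ms.
Per-hop propagation t_prop = 35500/192000000 = 0.184896 ms.
Pipeline fill: first packet needs 3·t_tx to clear all hops; remaining 181 packets each add one t_tx.
Total = (3+182-1)·t_tx + 3·t_prop = 184·0.0181818 + 3·0.184896 = 3.900 ms.

3.900 ms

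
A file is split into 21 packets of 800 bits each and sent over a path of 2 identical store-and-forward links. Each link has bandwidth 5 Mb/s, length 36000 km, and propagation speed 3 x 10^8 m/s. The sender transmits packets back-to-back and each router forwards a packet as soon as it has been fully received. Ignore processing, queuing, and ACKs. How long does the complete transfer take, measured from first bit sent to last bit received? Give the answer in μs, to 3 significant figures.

244000 μs

Per-hop transmission t_tx = L/R = 800/5000000 = 160 μs.
Per-hop propagation t_prop = 36000000/300000000 = 120000 μs.
Pipeline fill: first packet needs 2·t_tx to clear all hops; remaining 20 packets each add one t_tx.
Total = (2+21-1)·t_tx + 2·t_prop = 22·160 + 2·120000 = 244000 μs.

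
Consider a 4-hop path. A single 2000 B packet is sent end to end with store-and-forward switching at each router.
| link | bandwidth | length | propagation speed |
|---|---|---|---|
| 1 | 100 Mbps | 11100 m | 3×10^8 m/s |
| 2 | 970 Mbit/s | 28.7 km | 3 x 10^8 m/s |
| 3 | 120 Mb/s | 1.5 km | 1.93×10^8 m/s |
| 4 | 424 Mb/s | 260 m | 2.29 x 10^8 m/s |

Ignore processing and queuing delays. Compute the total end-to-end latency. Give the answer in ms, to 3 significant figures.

0.489 ms

L = 2000 × 8 = 16000 bits.
Transmission delays (L/R per hop): 0.16, 0.0164948, 0.133333, 0.0377358 ms; sum = 0.347564 ms.
Propagation delays (d/s per hop): 0.037, 0.0956667, 0.00777202, 0.00113537 ms; sum = 0.141574 ms.
End-to-end = 0.489 ms.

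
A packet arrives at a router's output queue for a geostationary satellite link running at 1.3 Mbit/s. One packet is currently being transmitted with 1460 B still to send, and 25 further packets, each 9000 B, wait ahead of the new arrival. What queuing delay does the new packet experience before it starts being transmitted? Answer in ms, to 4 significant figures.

1394 ms

Each queued packet: L/R = 72000/1300000 = 55.3846 ms.
25 queued → 1384.62 ms.
Plus remaining 11680 bits of current packet: 8.98462 ms.
Queuing delay = 1394 ms.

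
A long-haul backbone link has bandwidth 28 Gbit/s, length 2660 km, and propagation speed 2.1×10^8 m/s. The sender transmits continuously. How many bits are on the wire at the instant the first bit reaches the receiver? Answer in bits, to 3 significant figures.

Propagation delay = 2660000 / 210000000 = 0.0126667 s.
BDP = R × t_prop = 28000000000 × 0.0126667 = 354667000 bits.

355000000 bits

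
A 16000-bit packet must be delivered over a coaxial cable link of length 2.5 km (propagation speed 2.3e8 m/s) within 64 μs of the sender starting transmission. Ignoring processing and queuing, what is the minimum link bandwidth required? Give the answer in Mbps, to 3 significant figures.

Propagation delay = 2500 / 2.3e+08 = 10.8696 μs.
Transmission budget = 64 − 10.8696 = 53.1304 μs.
R ≥ L / t_tx = 16000 bits / 5.31304e-05 s = 301 Mbps.

301 Mbps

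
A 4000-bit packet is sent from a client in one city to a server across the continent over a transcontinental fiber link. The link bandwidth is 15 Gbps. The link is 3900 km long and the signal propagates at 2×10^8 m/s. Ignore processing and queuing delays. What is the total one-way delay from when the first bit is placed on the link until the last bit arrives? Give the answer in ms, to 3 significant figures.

Transmission delay = L/R = 4000 / 15000000000 = 0.000266667 ms.
Propagation delay = d/s = 3900000 m / 200000000 m/s = 19.5 ms.
Total = 19.5 ms.

19.5 ms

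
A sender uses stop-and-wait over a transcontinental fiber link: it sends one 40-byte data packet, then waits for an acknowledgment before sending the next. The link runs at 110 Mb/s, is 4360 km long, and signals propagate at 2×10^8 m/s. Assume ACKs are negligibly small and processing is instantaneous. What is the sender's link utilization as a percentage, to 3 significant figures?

t_tx = L/R = 320/110000000 = 2.90909e-06 s.
t_prop = 4360000/200000000 = 0.0218 s; RTT = 0.0436 s.
Cycle = t_tx + RTT = 0.0436029 s.
Utilization = t_tx / cycle = 2.90909e-06/0.0436029 = 0.00667 %.

0.00667 %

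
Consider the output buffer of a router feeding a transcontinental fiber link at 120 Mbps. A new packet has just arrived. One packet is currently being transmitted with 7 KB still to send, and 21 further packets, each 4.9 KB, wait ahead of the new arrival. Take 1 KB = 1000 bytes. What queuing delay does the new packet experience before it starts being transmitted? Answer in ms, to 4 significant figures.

Each queued packet: L/R = 39200/120000000 = 0.326667 ms.
21 queued → 6.86 ms.
Plus remaining 56000 bits of current packet: 0.466667 ms.
Queuing delay = 7.327 ms.

7.327 ms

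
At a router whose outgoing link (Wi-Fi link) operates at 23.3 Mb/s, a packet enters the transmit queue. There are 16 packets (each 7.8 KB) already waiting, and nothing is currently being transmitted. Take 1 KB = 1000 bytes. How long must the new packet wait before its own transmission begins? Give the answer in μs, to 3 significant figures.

42800 μs

Each queued packet: L/R = 62400/23300000 = 2678.11 μs.
16 queued → 42849.8 μs.
Queuing delay = 42800 μs.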